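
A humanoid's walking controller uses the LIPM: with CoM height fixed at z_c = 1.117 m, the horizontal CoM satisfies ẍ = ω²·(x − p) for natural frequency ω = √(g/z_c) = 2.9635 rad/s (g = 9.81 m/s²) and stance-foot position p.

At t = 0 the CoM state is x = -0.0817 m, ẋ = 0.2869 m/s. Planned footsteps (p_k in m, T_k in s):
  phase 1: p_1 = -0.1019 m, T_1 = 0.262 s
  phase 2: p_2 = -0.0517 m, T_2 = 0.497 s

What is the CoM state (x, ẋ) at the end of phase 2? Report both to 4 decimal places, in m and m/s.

x = 0.3837, ẋ = 1.3484

phase 1: p=-0.1019, T=0.262, ωT=0.776437, cosh=1.316878, sinh=0.856836; start (x,ẋ)=(-0.081700, 0.286900) → end (x,ẋ)=(0.007652, 0.429105)
phase 2: p=-0.0517, T=0.497, ωT=1.472859, cosh=2.295479, sinh=2.066210; start (x,ẋ)=(0.007652, 0.429105) → end (x,ẋ)=(0.383722, 1.348427)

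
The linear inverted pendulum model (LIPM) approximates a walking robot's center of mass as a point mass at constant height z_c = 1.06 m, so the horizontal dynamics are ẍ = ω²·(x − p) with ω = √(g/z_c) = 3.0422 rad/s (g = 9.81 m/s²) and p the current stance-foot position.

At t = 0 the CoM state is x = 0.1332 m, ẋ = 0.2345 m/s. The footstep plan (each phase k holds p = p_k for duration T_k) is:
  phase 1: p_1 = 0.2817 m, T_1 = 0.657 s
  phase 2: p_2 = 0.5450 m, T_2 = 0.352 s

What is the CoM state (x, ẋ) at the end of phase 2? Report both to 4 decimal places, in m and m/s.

x = -0.6584, ẋ = -3.3546

phase 1: p=0.2817, T=0.657, ωT=1.998725, cosh=3.757576, sinh=3.622068; start (x,ẋ)=(0.133200, 0.234500) → end (x,ẋ)=(0.002898, -0.755178)
phase 2: p=0.5450, T=0.352, ωT=1.070854, cosh=1.630294, sinh=1.287578; start (x,ẋ)=(0.002898, -0.755178) → end (x,ẋ)=(-0.658407, -3.354615)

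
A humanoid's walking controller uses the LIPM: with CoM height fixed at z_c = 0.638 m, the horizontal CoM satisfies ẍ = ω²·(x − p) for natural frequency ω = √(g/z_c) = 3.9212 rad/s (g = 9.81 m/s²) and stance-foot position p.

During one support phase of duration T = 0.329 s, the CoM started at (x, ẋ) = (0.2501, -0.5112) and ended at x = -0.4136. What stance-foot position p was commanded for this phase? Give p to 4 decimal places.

p = 0.7163

ωT = 3.9212·0.329 = 1.290075; cosh(ωT) = 1.954154, sinh(ωT) = 1.678904
x(T) = p + (x₀−p)·cosh(ωT) + (ẋ₀/ω)·sinh(ωT) ⇒ p·(1 − cosh) = x(T) − x₀·cosh − (ẋ₀/ω)·sinh
numerator   = -0.4136 − (0.2501)·1.954154 − (-0.5112/3.9212)·1.678904 = -0.683458
denominator = 1 − 1.954154 = -0.954154
p = -0.683458 / -0.954154 = 0.7163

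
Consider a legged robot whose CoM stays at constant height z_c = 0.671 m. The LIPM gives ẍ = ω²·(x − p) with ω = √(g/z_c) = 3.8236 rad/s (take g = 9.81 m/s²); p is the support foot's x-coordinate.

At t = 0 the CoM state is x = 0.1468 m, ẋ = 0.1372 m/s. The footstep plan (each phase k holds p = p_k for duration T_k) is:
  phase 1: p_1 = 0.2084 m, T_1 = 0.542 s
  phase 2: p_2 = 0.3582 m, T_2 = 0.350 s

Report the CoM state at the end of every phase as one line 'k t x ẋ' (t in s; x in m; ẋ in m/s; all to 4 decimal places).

phase 1: p=0.2084, T=0.542, ωT=2.072391, cosh=4.034840, sinh=3.908956; start (x,ẋ)=(0.146800, 0.137200) → end (x,ẋ)=(0.100117, -0.367111)
phase 2: p=0.3582, T=0.350, ωT=1.338260, cosh=2.037353, sinh=1.775051; start (x,ẋ)=(0.100117, -0.367111) → end (x,ẋ)=(-0.338033, -2.499569)

1 0.5420 0.1001 -0.3671
2 0.8920 -0.3380 -2.4996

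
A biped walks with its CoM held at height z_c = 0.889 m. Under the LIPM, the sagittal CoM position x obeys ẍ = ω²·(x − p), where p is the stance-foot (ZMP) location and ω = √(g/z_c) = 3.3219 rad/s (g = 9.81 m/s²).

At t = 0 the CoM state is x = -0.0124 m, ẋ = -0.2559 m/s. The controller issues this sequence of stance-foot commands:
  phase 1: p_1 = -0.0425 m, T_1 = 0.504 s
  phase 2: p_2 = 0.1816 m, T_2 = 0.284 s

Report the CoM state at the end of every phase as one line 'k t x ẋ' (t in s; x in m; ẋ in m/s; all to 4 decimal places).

1 0.5040 -0.1576 -0.4492
2 0.7880 -0.4675 -1.8925

phase 1: p=-0.0425, T=0.504, ωT=1.674238, cosh=2.761089, sinh=2.573638; start (x,ẋ)=(-0.012400, -0.255900) → end (x,ẋ)=(-0.157649, -0.449227)
phase 2: p=0.1816, T=0.284, ωT=0.943420, cosh=1.479022, sinh=1.089728; start (x,ẋ)=(-0.157649, -0.449227) → end (x,ẋ)=(-0.467523, -1.892488)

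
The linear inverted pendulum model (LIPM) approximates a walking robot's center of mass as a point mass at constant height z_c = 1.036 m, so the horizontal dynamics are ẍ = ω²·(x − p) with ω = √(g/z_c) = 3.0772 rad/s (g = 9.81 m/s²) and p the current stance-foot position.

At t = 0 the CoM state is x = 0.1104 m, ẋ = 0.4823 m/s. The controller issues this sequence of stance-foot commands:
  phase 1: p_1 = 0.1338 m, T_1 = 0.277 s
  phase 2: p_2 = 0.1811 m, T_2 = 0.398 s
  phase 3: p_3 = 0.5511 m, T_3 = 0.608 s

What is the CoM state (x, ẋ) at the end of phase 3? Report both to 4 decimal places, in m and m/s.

x = 2.2512, ẋ = 5.4243

phase 1: p=0.1338, T=0.277, ωT=0.852384, cosh=1.385815, sinh=0.959418; start (x,ẋ)=(0.110400, 0.482300) → end (x,ẋ)=(0.251745, 0.599294)
phase 2: p=0.1811, T=0.398, ωT=1.224726, cosh=1.848535, sinh=1.554697; start (x,ẋ)=(0.251745, 0.599294) → end (x,ẋ)=(0.614471, 1.445789)
phase 3: p=0.5511, T=0.608, ωT=1.870938, cosh=3.324181, sinh=3.170202; start (x,ẋ)=(0.614471, 1.445789) → end (x,ẋ)=(2.251242, 5.424271)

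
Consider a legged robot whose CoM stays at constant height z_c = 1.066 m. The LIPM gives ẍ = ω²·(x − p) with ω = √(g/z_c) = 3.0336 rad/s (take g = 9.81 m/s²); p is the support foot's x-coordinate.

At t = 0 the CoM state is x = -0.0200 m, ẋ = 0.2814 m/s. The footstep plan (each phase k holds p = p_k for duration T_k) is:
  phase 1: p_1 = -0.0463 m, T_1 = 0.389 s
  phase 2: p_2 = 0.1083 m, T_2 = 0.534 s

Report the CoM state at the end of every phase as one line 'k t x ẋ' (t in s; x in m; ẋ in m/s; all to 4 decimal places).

phase 1: p=-0.0463, T=0.389, ωT=1.180070, cosh=1.780930, sinh=1.473673; start (x,ẋ)=(-0.020000, 0.281400) → end (x,ẋ)=(0.137238, 0.618729)
phase 2: p=0.1083, T=0.534, ωT=1.619942, cosh=2.625355, sinh=2.427445; start (x,ẋ)=(0.137238, 0.618729) → end (x,ẋ)=(0.679371, 1.837479)

1 0.3890 0.1372 0.6187
2 0.9230 0.6794 1.8375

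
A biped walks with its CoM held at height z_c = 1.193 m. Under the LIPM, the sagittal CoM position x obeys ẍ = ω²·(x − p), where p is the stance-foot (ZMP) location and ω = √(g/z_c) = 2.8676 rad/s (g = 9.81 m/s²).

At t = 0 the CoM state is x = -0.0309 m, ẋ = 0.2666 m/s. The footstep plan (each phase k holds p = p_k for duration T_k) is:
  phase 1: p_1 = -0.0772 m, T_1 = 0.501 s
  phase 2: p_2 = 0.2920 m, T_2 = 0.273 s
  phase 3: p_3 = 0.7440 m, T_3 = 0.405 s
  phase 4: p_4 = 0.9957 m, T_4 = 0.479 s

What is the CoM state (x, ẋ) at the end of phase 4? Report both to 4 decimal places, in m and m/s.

phase 1: p=-0.0772, T=0.501, ωT=1.436668, cosh=2.222186, sinh=1.984468; start (x,ẋ)=(-0.030900, 0.266600) → end (x,ẋ)=(0.210183, 0.855912)
phase 2: p=0.2920, T=0.273, ωT=0.782855, cosh=1.322404, sinh=0.865305; start (x,ẋ)=(0.210183, 0.855912) → end (x,ẋ)=(0.442078, 0.928845)
phase 3: p=0.7440, T=0.405, ωT=1.161378, cosh=1.753693, sinh=1.440639; start (x,ẋ)=(0.442078, 0.928845) → end (x,ẋ)=(0.681159, 0.381616)
phase 4: p=0.9957, T=0.479, ωT=1.373580, cosh=2.101332, sinh=1.848134; start (x,ẋ)=(0.681159, 0.381616) → end (x,ẋ)=(0.580691, -0.865075)

x = 0.5807, ẋ = -0.8651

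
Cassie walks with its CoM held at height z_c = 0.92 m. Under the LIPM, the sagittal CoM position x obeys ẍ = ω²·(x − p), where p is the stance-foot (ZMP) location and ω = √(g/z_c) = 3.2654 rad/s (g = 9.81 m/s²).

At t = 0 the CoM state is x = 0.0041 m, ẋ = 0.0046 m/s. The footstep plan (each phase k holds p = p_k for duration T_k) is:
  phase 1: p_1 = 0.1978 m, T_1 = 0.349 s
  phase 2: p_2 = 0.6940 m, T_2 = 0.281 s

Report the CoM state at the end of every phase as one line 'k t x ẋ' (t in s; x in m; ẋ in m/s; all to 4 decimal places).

phase 1: p=0.1978, T=0.349, ωT=1.139625, cosh=1.722767, sinh=1.402828; start (x,ẋ)=(0.004100, 0.004600) → end (x,ẋ)=(-0.133924, -0.879375)
phase 2: p=0.6940, T=0.281, ωT=0.917577, cosh=1.451352, sinh=1.051867; start (x,ẋ)=(-0.133924, -0.879375) → end (x,ẋ)=(-0.790878, -4.120007)

1 0.3490 -0.1339 -0.8794
2 0.6300 -0.7909 -4.1200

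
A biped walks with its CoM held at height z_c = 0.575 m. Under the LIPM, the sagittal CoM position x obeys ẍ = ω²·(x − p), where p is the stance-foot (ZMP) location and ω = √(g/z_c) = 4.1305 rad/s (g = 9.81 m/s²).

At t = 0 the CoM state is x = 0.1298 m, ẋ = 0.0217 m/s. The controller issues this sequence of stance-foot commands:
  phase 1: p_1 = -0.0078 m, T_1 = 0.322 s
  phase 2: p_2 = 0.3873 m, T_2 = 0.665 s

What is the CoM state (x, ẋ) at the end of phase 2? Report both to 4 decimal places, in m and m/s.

x = 1.5066, ẋ = 4.7185

phase 1: p=-0.0078, T=0.322, ωT=1.330021, cosh=2.022797, sinh=1.758326; start (x,ẋ)=(0.129800, 0.021700) → end (x,ẋ)=(0.279774, 1.043251)
phase 2: p=0.3873, T=0.665, ωT=2.746782, cosh=7.828258, sinh=7.764124; start (x,ẋ)=(0.279774, 1.043251) → end (x,ẋ)=(1.506567, 4.718524)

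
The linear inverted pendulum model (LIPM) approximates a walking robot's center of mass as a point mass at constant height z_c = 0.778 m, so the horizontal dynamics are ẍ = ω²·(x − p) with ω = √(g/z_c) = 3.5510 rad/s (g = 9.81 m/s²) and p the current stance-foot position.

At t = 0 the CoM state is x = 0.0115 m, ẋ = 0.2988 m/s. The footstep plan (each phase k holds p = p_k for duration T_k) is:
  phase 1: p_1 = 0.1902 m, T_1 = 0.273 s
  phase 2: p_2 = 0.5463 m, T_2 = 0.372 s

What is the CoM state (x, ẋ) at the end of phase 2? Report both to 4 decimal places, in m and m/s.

x = -0.6487, ẋ = -3.8116

phase 1: p=0.1902, T=0.273, ωT=0.969423, cosh=1.507862, sinh=1.128560; start (x,ẋ)=(0.011500, 0.298800) → end (x,ẋ)=(0.015708, -0.265594)
phase 2: p=0.5463, T=0.372, ωT=1.320972, cosh=2.006969, sinh=1.740093; start (x,ẋ)=(0.015708, -0.265594) → end (x,ẋ)=(-0.648730, -3.811604)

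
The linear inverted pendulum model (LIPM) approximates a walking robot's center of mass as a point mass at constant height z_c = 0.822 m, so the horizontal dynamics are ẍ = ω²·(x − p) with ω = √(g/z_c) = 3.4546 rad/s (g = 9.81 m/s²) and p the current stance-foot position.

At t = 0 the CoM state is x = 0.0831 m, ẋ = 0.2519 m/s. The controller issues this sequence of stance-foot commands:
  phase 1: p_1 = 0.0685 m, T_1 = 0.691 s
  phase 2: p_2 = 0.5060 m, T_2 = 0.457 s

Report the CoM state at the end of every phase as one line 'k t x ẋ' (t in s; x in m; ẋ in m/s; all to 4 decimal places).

phase 1: p=0.0685, T=0.691, ωT=2.387129, cosh=5.487048, sinh=5.395154; start (x,ẋ)=(0.083100, 0.251900) → end (x,ẋ)=(0.542011, 1.654304)
phase 2: p=0.5060, T=0.457, ωT=1.578752, cosh=2.527567, sinh=2.321335; start (x,ẋ)=(0.542011, 1.654304) → end (x,ẋ)=(1.708637, 4.470144)

1 0.6910 0.5420 1.6543
2 1.1480 1.7086 4.4701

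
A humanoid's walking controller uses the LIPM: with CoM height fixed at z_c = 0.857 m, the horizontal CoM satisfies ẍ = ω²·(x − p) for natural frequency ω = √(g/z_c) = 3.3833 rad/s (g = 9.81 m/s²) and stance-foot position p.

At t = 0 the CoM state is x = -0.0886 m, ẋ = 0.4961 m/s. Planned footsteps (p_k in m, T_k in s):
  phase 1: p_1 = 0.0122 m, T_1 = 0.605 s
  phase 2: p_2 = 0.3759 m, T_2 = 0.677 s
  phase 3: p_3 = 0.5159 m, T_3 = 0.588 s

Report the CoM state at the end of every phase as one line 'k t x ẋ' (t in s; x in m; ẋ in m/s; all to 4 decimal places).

1 0.6050 0.1737 0.6544
2 1.2820 0.3125 -0.0791
3 1.8700 -0.3255 -2.7632

phase 1: p=0.0122, T=0.605, ωT=2.046896, cosh=3.936483, sinh=3.807348; start (x,ẋ)=(-0.088600, 0.496100) → end (x,ẋ)=(0.173682, 0.654444)
phase 2: p=0.3759, T=0.677, ωT=2.290494, cosh=4.990517, sinh=4.889301; start (x,ẋ)=(0.173682, 0.654444) → end (x,ẋ)=(0.312480, -0.079078)
phase 3: p=0.5159, T=0.588, ωT=1.989380, cosh=3.723891, sinh=3.587111; start (x,ẋ)=(0.312480, -0.079078) → end (x,ẋ)=(-0.325455, -2.763235)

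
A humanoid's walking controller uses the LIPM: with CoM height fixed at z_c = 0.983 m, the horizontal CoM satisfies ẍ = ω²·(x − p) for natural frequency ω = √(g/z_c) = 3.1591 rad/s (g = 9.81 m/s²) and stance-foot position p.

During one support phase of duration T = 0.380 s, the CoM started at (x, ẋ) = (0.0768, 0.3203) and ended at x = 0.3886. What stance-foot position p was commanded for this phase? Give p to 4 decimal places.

p = -0.1188

ωT = 3.1591·0.380 = 1.200458; cosh(ωT) = 1.811347, sinh(ωT) = 1.510291
x(T) = p + (x₀−p)·cosh(ωT) + (ẋ₀/ω)·sinh(ωT) ⇒ p·(1 − cosh) = x(T) − x₀·cosh − (ẋ₀/ω)·sinh
numerator   = 0.3886 − (0.0768)·1.811347 − (0.3203/3.1591)·1.510291 = 0.096361
denominator = 1 − 1.811347 = -0.811347
p = 0.096361 / -0.811347 = -0.1188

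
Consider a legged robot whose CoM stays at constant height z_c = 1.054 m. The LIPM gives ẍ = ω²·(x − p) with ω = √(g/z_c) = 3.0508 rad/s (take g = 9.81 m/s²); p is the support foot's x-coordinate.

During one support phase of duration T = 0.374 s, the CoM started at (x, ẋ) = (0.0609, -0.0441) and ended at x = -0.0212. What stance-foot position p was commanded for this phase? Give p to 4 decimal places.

p = 0.1462

ωT = 3.0508·0.374 = 1.140999; cosh(ωT) = 1.724697, sinh(ωT) = 1.405197
x(T) = p + (x₀−p)·cosh(ωT) + (ẋ₀/ω)·sinh(ωT) ⇒ p·(1 − cosh) = x(T) − x₀·cosh − (ẋ₀/ω)·sinh
numerator   = -0.0212 − (0.0609)·1.724697 − (-0.0441/3.0508)·1.405197 = -0.105922
denominator = 1 − 1.724697 = -0.724697
p = -0.105922 / -0.724697 = 0.1462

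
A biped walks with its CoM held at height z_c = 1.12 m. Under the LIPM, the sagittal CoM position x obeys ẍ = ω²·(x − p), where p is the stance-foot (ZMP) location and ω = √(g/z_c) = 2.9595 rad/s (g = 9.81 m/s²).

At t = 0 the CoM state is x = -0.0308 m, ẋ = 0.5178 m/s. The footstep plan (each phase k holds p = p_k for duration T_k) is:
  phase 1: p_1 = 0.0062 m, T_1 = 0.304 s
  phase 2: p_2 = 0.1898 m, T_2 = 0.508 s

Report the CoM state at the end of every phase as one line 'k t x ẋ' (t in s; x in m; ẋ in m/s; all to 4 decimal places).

1 0.3040 0.1327 0.6295
2 0.8120 0.5097 1.1244

phase 1: p=0.0062, T=0.304, ωT=0.899688, cosh=1.432766, sinh=1.026070; start (x,ẋ)=(-0.030800, 0.517800) → end (x,ẋ)=(0.132711, 0.629530)
phase 2: p=0.1898, T=0.508, ωT=1.503426, cosh=2.359718, sinh=2.137351; start (x,ẋ)=(0.132711, 0.629530) → end (x,ẋ)=(0.509732, 1.124397)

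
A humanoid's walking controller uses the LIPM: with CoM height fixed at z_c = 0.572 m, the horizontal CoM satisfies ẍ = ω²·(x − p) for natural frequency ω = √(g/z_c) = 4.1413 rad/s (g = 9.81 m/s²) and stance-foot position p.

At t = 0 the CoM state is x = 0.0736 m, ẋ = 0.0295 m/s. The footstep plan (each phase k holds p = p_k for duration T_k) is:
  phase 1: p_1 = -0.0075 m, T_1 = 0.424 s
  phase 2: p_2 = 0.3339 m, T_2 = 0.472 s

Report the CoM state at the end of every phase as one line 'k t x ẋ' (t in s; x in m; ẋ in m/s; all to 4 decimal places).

phase 1: p=-0.0075, T=0.424, ωT=1.755911, cosh=2.980735, sinh=2.807985; start (x,ẋ)=(0.073600, 0.029500) → end (x,ẋ)=(0.254240, 1.031020)
phase 2: p=0.3339, T=0.472, ωT=1.954694, cosh=3.601681, sinh=3.460074; start (x,ẋ)=(0.254240, 1.031020) → end (x,ẋ)=(0.908411, 2.571940)

1 0.4240 0.2542 1.0310
2 0.8960 0.9084 2.5719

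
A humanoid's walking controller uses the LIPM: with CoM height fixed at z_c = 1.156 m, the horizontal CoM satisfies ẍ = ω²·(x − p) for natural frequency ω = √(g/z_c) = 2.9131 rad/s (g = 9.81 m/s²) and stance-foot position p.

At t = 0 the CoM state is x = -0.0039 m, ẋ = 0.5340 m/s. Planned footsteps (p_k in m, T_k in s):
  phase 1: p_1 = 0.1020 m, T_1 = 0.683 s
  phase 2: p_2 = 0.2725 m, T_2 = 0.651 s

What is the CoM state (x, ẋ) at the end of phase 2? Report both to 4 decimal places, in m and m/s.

phase 1: p=0.1020, T=0.683, ωT=1.989647, cosh=3.724849, sinh=3.588105; start (x,ẋ)=(-0.003900, 0.534000) → end (x,ẋ)=(0.365274, 0.882149)
phase 2: p=0.2725, T=0.651, ωT=1.896428, cosh=3.406080, sinh=3.255976; start (x,ẋ)=(0.365274, 0.882149) → end (x,ẋ)=(1.574473, 3.884625)

x = 1.5745, ẋ = 3.8846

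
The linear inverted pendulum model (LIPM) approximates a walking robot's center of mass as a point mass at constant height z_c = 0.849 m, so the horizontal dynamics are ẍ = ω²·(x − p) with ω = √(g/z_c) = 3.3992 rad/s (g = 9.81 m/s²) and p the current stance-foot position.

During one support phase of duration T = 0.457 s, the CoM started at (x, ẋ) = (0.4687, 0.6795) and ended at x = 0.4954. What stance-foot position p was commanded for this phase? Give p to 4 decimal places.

ωT = 3.3992·0.457 = 1.553434; cosh(ωT) = 2.469600, sinh(ωT) = 2.258079
x(T) = p + (x₀−p)·cosh(ωT) + (ẋ₀/ω)·sinh(ωT) ⇒ p·(1 − cosh) = x(T) − x₀·cosh − (ẋ₀/ω)·sinh
numerator   = 0.4954 − (0.4687)·2.469600 − (0.6795/3.3992)·2.258079 = -1.113491
denominator = 1 − 2.469600 = -1.469600
p = -1.113491 / -1.469600 = 0.7577

p = 0.7577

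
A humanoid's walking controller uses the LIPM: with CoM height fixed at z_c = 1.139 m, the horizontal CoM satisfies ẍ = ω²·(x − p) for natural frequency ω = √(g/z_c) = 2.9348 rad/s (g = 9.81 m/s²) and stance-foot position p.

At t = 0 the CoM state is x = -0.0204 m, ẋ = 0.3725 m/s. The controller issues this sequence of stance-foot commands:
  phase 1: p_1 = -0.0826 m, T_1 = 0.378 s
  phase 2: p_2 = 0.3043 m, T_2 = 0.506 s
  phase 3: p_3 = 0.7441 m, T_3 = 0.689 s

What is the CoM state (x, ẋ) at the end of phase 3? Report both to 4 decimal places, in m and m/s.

x = 2.1594, ẋ = 4.3605

phase 1: p=-0.0826, T=0.378, ωT=1.109354, cosh=1.681086, sinh=1.351314; start (x,ẋ)=(-0.020400, 0.372500) → end (x,ẋ)=(0.193479, 0.872880)
phase 2: p=0.3043, T=0.506, ωT=1.485009, cosh=2.320752, sinh=2.094252; start (x,ẋ)=(0.193479, 0.872880) → end (x,ẋ)=(0.669993, 1.344610)
phase 3: p=0.7441, T=0.689, ωT=2.022077, cosh=3.843190, sinh=3.710810; start (x,ẋ)=(0.669993, 1.344610) → end (x,ẋ)=(2.159441, 4.360532)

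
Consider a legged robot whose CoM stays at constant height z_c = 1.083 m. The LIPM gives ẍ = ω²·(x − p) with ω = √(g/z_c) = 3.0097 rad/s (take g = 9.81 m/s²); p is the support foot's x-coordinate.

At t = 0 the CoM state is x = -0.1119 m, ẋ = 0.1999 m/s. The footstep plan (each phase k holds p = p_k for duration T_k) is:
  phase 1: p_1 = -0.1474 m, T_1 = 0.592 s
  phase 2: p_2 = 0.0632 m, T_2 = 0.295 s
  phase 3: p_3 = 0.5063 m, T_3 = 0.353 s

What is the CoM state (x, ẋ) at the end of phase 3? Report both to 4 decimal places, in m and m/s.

x = 1.1613, ẋ = 2.5246

phase 1: p=-0.1474, T=0.592, ωT=1.781742, cosh=3.054271, sinh=2.885927; start (x,ẋ)=(-0.111900, 0.199900) → end (x,ẋ)=(0.152706, 0.918894)
phase 2: p=0.0632, T=0.295, ωT=0.887861, cosh=1.420731, sinh=1.009196; start (x,ẋ)=(0.152706, 0.918894) → end (x,ẋ)=(0.498482, 1.577364)
phase 3: p=0.5063, T=0.353, ωT=1.062424, cosh=1.619497, sinh=1.273880; start (x,ẋ)=(0.498482, 1.577364) → end (x,ẋ)=(1.161271, 2.524562)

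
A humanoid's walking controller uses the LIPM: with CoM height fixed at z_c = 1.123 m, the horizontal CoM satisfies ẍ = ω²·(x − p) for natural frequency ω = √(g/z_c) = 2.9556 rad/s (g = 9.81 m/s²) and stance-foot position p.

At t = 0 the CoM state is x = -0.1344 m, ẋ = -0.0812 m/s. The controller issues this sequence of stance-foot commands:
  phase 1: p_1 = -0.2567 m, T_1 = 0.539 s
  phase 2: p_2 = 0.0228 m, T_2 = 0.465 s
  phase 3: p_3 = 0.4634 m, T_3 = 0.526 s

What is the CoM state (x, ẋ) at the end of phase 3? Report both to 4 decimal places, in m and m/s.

x = 1.1161, ẋ = 2.2436

phase 1: p=-0.2567, T=0.539, ωT=1.593068, cosh=2.561060, sinh=2.357759; start (x,ẋ)=(-0.134400, -0.081200) → end (x,ẋ)=(-0.008258, 0.644301)
phase 2: p=0.0228, T=0.465, ωT=1.374354, cosh=2.102763, sinh=1.849760; start (x,ẋ)=(-0.008258, 0.644301) → end (x,ẋ)=(0.360728, 1.185014)
phase 3: p=0.4634, T=0.526, ωT=1.554646, cosh=2.472336, sinh=2.261072; start (x,ẋ)=(0.360728, 1.185014) → end (x,ẋ)=(1.116112, 2.243616)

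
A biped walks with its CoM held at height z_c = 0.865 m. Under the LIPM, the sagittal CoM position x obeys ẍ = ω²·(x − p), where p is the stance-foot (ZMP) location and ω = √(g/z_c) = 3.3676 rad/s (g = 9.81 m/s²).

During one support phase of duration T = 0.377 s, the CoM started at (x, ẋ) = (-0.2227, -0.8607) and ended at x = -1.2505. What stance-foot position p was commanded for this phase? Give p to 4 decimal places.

p = 0.4390

ωT = 3.3676·0.377 = 1.269585; cosh(ωT) = 1.920162, sinh(ωT) = 1.639214
x(T) = p + (x₀−p)·cosh(ωT) + (ẋ₀/ω)·sinh(ωT) ⇒ p·(1 − cosh) = x(T) − x₀·cosh − (ẋ₀/ω)·sinh
numerator   = -1.2505 − (-0.2227)·1.920162 − (-0.8607/3.3676)·1.639214 = -0.403925
denominator = 1 − 1.920162 = -0.920162
p = -0.403925 / -0.920162 = 0.4390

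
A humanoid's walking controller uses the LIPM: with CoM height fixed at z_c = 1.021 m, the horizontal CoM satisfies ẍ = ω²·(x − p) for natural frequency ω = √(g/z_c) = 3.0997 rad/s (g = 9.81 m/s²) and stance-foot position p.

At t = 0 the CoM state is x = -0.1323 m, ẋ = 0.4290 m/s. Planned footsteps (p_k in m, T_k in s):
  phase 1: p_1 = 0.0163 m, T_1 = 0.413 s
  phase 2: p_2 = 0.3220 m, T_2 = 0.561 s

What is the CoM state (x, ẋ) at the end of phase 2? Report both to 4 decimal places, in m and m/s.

phase 1: p=0.0163, T=0.413, ωT=1.280176, cosh=1.937631, sinh=1.659642; start (x,ẋ)=(-0.132300, 0.429000) → end (x,ẋ)=(-0.041937, 0.066787)
phase 2: p=0.3220, T=0.561, ωT=1.738932, cosh=2.933484, sinh=2.757776; start (x,ẋ)=(-0.041937, 0.066787) → end (x,ẋ)=(-0.686183, -2.915114)

x = -0.6862, ẋ = -2.9151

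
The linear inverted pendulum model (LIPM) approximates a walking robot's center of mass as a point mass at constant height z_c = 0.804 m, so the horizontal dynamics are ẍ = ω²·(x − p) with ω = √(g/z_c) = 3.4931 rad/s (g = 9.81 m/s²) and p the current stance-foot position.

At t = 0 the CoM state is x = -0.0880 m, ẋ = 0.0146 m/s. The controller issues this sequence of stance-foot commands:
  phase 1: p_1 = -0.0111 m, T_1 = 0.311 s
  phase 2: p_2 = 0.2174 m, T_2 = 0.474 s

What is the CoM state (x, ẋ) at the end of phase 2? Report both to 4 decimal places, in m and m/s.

phase 1: p=-0.0111, T=0.311, ωT=1.086354, cosh=1.650447, sinh=1.313003; start (x,ẋ)=(-0.088000, 0.014600) → end (x,ẋ)=(-0.132531, -0.328601)
phase 2: p=0.2174, T=0.474, ωT=1.655729, cosh=2.713926, sinh=2.522973; start (x,ẋ)=(-0.132531, -0.328601) → end (x,ẋ)=(-0.969628, -3.975745)

x = -0.9696, ẋ = -3.9757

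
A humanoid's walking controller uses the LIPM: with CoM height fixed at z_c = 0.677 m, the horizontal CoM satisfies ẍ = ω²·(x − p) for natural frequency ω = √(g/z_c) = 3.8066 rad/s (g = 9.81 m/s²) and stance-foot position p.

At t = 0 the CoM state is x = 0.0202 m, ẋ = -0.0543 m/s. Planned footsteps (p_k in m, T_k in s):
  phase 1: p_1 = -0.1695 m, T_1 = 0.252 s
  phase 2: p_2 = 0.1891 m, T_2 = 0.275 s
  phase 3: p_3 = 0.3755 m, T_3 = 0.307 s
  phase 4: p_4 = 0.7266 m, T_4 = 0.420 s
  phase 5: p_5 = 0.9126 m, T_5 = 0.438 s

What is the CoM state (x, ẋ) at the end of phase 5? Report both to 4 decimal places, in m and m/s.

x = -0.1462, ẋ = -3.8328

phase 1: p=-0.1695, T=0.252, ωT=0.959263, cosh=1.496474, sinh=1.113299; start (x,ẋ)=(0.020200, -0.054300) → end (x,ẋ)=(0.098500, 0.722668)
phase 2: p=0.1891, T=0.275, ωT=1.046815, cosh=1.599809, sinh=1.248755; start (x,ẋ)=(0.098500, 0.722668) → end (x,ẋ)=(0.281229, 0.725464)
phase 3: p=0.3755, T=0.307, ωT=1.168626, cosh=1.764181, sinh=1.453388; start (x,ẋ)=(0.281229, 0.725464) → end (x,ẋ)=(0.486176, 0.758298)
phase 4: p=0.7266, T=0.420, ωT=1.598772, cosh=2.574549, sinh=2.372405; start (x,ẋ)=(0.486176, 0.758298) → end (x,ẋ)=(0.580214, -0.218943)
phase 5: p=0.9126, T=0.438, ωT=1.667291, cosh=2.743277, sinh=2.554519; start (x,ẋ)=(0.580214, -0.218943) → end (x,ẋ)=(-0.146154, -3.832751)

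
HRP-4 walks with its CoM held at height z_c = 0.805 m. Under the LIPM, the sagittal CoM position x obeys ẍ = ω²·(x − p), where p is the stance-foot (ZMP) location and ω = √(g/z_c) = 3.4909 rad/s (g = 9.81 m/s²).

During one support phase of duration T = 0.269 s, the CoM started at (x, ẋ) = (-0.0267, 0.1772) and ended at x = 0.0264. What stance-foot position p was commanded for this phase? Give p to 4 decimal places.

p = -0.0227

ωT = 3.4909·0.269 = 0.939052; cosh(ωT) = 1.474277, sinh(ωT) = 1.083279
x(T) = p + (x₀−p)·cosh(ωT) + (ẋ₀/ω)·sinh(ωT) ⇒ p·(1 − cosh) = x(T) − x₀·cosh − (ẋ₀/ω)·sinh
numerator   = 0.0264 − (-0.0267)·1.474277 − (0.1772/3.4909)·1.083279 = 0.010775
denominator = 1 − 1.474277 = -0.474277
p = 0.010775 / -0.474277 = -0.0227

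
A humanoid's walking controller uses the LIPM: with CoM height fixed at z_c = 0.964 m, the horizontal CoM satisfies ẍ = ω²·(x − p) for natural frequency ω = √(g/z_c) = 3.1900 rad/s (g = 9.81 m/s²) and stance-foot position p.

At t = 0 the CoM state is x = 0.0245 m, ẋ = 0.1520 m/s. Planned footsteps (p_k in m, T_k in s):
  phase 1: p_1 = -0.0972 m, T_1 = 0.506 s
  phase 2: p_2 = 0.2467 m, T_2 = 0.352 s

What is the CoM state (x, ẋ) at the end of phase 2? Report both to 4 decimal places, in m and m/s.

phase 1: p=-0.0972, T=0.506, ωT=1.614140, cosh=2.611314, sinh=2.412252; start (x,ẋ)=(0.024500, 0.152000) → end (x,ẋ)=(0.335538, 1.333411)
phase 2: p=0.2467, T=0.352, ωT=1.122880, cosh=1.699518, sinh=1.374176; start (x,ẋ)=(0.335538, 1.333411) → end (x,ẋ)=(0.972084, 2.655589)

x = 0.9721, ẋ = 2.6556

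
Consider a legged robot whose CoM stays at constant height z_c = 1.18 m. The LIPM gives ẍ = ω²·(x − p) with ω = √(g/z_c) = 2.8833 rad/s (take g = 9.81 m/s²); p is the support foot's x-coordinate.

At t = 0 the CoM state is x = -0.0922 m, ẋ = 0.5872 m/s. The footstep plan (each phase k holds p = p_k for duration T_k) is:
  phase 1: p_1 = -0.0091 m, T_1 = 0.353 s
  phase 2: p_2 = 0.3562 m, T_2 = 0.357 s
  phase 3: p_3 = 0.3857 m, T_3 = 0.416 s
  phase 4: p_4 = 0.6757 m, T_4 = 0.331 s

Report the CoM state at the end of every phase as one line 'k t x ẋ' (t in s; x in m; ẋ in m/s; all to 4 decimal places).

1 0.3530 0.1059 0.6303
2 0.7100 0.2281 0.1135
3 1.1260 0.1598 -0.4801
4 1.4570 -0.2777 -2.3611

phase 1: p=-0.0091, T=0.353, ωT=1.017805, cosh=1.564251, sinh=1.202863; start (x,ẋ)=(-0.092200, 0.587200) → end (x,ẋ)=(0.105881, 0.630319)
phase 2: p=0.3562, T=0.357, ωT=1.029338, cosh=1.578228, sinh=1.220985; start (x,ẋ)=(0.105881, 0.630319) → end (x,ẋ)=(0.228059, 0.113547)
phase 3: p=0.3857, T=0.416, ωT=1.199453, cosh=1.809830, sinh=1.508471; start (x,ẋ)=(0.228059, 0.113547) → end (x,ẋ)=(0.159801, -0.480141)
phase 4: p=0.6757, T=0.331, ωT=0.954372, cosh=1.491047, sinh=1.105993; start (x,ẋ)=(0.159801, -0.480141) → end (x,ẋ)=(-0.277705, -2.361068)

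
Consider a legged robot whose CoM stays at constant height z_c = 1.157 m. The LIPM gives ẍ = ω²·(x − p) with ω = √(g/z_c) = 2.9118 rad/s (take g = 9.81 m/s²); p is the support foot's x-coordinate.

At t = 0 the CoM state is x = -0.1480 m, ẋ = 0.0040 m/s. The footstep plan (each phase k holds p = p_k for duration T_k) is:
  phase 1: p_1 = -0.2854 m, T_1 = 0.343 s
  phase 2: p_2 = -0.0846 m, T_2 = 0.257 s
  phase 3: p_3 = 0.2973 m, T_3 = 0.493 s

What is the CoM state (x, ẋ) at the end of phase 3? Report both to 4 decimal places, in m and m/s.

phase 1: p=-0.2854, T=0.343, ωT=0.998747, cosh=1.541610, sinh=1.173269; start (x,ẋ)=(-0.148000, 0.004000) → end (x,ẋ)=(-0.071971, 0.475570)
phase 2: p=-0.0846, T=0.257, ωT=0.748333, cosh=1.293314, sinh=0.820159; start (x,ẋ)=(-0.071971, 0.475570) → end (x,ẋ)=(0.065686, 0.645220)
phase 3: p=0.2973, T=0.493, ωT=1.435517, cosh=2.219905, sinh=1.981913; start (x,ẋ)=(0.065686, 0.645220) → end (x,ẋ)=(0.222306, 0.095697)

x = 0.2223, ẋ = 0.0957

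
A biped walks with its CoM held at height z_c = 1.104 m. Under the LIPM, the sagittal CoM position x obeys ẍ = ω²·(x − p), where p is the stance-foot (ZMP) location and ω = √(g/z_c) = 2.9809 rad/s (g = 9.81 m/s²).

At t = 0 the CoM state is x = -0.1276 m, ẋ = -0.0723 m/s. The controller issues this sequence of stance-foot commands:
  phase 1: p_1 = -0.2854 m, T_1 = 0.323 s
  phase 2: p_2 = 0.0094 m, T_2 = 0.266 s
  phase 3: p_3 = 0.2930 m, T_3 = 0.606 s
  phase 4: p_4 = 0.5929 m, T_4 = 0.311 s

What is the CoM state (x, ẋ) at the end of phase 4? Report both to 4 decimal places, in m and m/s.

phase 1: p=-0.2854, T=0.323, ωT=0.962831, cosh=1.500455, sinh=1.118645; start (x,ẋ)=(-0.127600, -0.072300) → end (x,ẋ)=(-0.075760, 0.417712)
phase 2: p=0.0094, T=0.266, ωT=0.792919, cosh=1.331180, sinh=0.878658; start (x,ẋ)=(-0.075760, 0.417712) → end (x,ẋ)=(0.019162, 0.332999)
phase 3: p=0.2930, T=0.606, ωT=1.806425, cosh=3.126442, sinh=2.962202; start (x,ẋ)=(0.019162, 0.332999) → end (x,ẋ)=(-0.232228, -1.376893)
phase 4: p=0.5929, T=0.311, ωT=0.927060, cosh=1.461392, sinh=1.065676; start (x,ẋ)=(-0.232228, -1.376893) → end (x,ẋ)=(-1.105177, -4.633344)

x = -1.1052, ẋ = -4.6333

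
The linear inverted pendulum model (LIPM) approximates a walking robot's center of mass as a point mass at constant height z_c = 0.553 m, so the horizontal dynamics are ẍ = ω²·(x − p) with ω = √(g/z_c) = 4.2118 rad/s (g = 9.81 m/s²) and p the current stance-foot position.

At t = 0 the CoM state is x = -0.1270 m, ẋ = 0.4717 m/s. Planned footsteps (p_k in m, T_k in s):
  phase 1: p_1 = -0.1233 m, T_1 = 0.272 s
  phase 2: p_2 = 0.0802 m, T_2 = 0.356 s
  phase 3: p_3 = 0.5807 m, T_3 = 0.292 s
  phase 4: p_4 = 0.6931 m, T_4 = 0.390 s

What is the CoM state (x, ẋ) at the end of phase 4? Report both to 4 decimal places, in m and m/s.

x = 1.3768, ẋ = 3.1033

phase 1: p=-0.1233, T=0.272, ωT=1.145610, cosh=1.731194, sinh=1.413164; start (x,ẋ)=(-0.127000, 0.471700) → end (x,ẋ)=(0.028562, 0.794582)
phase 2: p=0.0802, T=0.356, ωT=1.499401, cosh=2.351134, sinh=2.127870; start (x,ẋ)=(0.028562, 0.794582) → end (x,ẋ)=(0.360227, 1.405377)
phase 3: p=0.5807, T=0.292, ωT=1.229846, cosh=1.856520, sinh=1.564182; start (x,ẋ)=(0.360227, 1.405377) → end (x,ẋ)=(0.693318, 1.156631)
phase 4: p=0.6931, T=0.390, ωT=1.642602, cosh=2.681038, sinh=2.487562; start (x,ẋ)=(0.693318, 1.156631) → end (x,ẋ)=(1.376811, 3.103256)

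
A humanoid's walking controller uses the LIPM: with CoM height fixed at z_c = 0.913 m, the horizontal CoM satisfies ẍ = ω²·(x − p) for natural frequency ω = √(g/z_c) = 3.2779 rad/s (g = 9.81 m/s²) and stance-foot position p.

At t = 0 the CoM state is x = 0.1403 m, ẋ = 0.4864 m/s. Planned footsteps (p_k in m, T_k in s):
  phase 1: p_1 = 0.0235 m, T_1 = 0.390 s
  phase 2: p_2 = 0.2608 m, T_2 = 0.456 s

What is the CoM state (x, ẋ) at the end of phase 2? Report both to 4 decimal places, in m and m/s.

x = 1.8268, ẋ = 5.3143

phase 1: p=0.0235, T=0.390, ωT=1.278381, cosh=1.934655, sinh=1.656167; start (x,ẋ)=(0.140300, 0.486400) → end (x,ẋ)=(0.495222, 1.575094)
phase 2: p=0.2608, T=0.456, ωT=1.494722, cosh=2.341205, sinh=2.116894; start (x,ẋ)=(0.495222, 1.575094) → end (x,ẋ)=(1.826839, 5.314267)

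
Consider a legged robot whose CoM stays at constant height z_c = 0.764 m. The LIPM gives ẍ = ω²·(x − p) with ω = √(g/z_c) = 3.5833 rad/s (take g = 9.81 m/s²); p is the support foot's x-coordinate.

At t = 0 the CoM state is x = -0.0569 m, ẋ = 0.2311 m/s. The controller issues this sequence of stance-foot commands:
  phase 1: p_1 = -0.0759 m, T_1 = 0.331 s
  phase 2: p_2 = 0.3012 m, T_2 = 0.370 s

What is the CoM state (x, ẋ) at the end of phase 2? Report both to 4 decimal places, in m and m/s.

phase 1: p=-0.0759, T=0.331, ωT=1.186072, cosh=1.789807, sinh=1.484389; start (x,ẋ)=(-0.056900, 0.231100) → end (x,ẋ)=(0.053840, 0.514686)
phase 2: p=0.3012, T=0.370, ωT=1.325821, cosh=2.015430, sinh=1.749845; start (x,ẋ)=(0.053840, 0.514686) → end (x,ẋ)=(0.054001, -0.513689)

x = 0.0540, ẋ = -0.5137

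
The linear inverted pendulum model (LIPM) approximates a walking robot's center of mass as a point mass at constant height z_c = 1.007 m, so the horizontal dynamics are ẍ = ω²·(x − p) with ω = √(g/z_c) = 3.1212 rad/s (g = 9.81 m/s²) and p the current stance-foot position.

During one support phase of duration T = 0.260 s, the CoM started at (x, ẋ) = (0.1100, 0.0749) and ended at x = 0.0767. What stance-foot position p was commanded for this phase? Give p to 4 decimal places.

p = 0.2681

ωT = 3.1212·0.260 = 0.811512; cosh(ωT) = 1.347748, sinh(ωT) = 0.903562
x(T) = p + (x₀−p)·cosh(ωT) + (ẋ₀/ω)·sinh(ωT) ⇒ p·(1 − cosh) = x(T) − x₀·cosh − (ẋ₀/ω)·sinh
numerator   = 0.0767 − (0.1100)·1.347748 − (0.0749/3.1212)·0.903562 = -0.093235
denominator = 1 − 1.347748 = -0.347748
p = -0.093235 / -0.347748 = 0.2681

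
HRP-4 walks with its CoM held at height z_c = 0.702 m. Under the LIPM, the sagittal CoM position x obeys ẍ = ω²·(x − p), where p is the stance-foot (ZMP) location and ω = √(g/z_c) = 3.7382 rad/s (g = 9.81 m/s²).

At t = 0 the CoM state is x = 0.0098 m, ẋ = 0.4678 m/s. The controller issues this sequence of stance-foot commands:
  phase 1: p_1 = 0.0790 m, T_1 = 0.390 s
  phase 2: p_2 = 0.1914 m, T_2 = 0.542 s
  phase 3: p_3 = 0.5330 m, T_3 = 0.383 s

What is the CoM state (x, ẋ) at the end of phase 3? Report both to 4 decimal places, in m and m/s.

x = 1.8062, ẋ = 5.0830

phase 1: p=0.0790, T=0.390, ωT=1.457898, cosh=2.264821, sinh=2.032096; start (x,ẋ)=(0.009800, 0.467800) → end (x,ẋ)=(0.176572, 0.533814)
phase 2: p=0.1914, T=0.542, ωT=2.026104, cosh=3.858165, sinh=3.726317; start (x,ẋ)=(0.176572, 0.533814) → end (x,ẋ)=(0.666307, 1.852989)
phase 3: p=0.5330, T=0.383, ωT=1.431731, cosh=2.212416, sinh=1.973521; start (x,ẋ)=(0.666307, 1.852989) → end (x,ẋ)=(1.806186, 5.083047)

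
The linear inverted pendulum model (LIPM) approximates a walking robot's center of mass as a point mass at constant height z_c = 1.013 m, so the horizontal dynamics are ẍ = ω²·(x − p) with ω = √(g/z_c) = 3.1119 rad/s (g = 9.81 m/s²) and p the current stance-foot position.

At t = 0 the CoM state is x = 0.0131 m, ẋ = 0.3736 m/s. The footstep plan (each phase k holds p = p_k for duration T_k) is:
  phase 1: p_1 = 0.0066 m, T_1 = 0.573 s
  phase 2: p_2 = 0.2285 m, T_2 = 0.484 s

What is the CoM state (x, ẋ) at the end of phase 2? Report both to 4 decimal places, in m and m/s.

x = 1.3988, ẋ = 3.8081

phase 1: p=0.0066, T=0.573, ωT=1.783119, cosh=3.058246, sinh=2.890133; start (x,ẋ)=(0.013100, 0.373600) → end (x,ẋ)=(0.373454, 1.201020)
phase 2: p=0.2285, T=0.484, ωT=1.506160, cosh=2.365570, sinh=2.143810; start (x,ẋ)=(0.373454, 1.201020) → end (x,ẋ)=(1.398791, 3.808134)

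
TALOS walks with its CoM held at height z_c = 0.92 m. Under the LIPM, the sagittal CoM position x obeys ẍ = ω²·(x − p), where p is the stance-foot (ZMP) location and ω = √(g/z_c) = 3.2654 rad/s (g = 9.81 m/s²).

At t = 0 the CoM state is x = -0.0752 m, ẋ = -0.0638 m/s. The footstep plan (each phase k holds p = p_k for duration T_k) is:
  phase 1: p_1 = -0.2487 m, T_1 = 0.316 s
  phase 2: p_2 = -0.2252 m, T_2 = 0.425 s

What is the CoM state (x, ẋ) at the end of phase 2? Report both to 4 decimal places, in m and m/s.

phase 1: p=-0.2487, T=0.316, ωT=1.031866, cosh=1.581320, sinh=1.224979; start (x,ẋ)=(-0.075200, -0.063800) → end (x,ẋ)=(0.001725, 0.593120)
phase 2: p=-0.2252, T=0.425, ωT=1.387795, cosh=2.127816, sinh=1.878191; start (x,ẋ)=(0.001725, 0.593120) → end (x,ẋ)=(0.598805, 2.653792)

x = 0.5988, ẋ = 2.6538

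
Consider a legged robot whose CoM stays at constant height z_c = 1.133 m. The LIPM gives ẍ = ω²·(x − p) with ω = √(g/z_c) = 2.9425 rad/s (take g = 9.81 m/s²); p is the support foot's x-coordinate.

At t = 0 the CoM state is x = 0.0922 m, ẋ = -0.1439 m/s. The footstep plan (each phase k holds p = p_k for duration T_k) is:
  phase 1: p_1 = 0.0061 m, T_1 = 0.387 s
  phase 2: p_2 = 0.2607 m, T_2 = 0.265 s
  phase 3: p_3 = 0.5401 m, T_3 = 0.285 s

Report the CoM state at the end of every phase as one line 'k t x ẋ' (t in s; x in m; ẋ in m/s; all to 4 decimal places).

1 0.3870 0.0858 0.1073
2 0.6520 0.0613 -0.3016
3 0.9370 -0.2136 -1.7391

phase 1: p=0.0061, T=0.387, ωT=1.138748, cosh=1.721537, sinh=1.401317; start (x,ẋ)=(0.092200, -0.143900) → end (x,ẋ)=(0.085794, 0.107293)
phase 2: p=0.2607, T=0.265, ωT=0.779763, cosh=1.319735, sinh=0.861220; start (x,ẋ)=(0.085794, 0.107293) → end (x,ẋ)=(0.061274, -0.301636)
phase 3: p=0.5401, T=0.285, ωT=0.838612, cosh=1.372733, sinh=0.940423; start (x,ẋ)=(0.061274, -0.301636) → end (x,ẋ)=(-0.213603, -1.739070)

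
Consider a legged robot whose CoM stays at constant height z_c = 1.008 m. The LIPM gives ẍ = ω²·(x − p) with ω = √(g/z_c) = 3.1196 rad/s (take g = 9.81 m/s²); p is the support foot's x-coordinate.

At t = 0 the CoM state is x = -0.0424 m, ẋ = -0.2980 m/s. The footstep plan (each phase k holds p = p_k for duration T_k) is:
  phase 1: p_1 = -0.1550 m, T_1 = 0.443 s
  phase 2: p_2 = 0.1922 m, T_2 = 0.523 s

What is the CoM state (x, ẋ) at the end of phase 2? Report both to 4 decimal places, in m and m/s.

phase 1: p=-0.1550, T=0.443, ωT=1.381983, cosh=2.116936, sinh=1.865855; start (x,ẋ)=(-0.042400, -0.298000) → end (x,ẋ)=(-0.094869, 0.024567)
phase 2: p=0.1922, T=0.523, ωT=1.631551, cosh=2.653711, sinh=2.458085; start (x,ẋ)=(-0.094869, 0.024567) → end (x,ẋ)=(-0.550241, -2.136122)

x = -0.5502, ẋ = -2.1361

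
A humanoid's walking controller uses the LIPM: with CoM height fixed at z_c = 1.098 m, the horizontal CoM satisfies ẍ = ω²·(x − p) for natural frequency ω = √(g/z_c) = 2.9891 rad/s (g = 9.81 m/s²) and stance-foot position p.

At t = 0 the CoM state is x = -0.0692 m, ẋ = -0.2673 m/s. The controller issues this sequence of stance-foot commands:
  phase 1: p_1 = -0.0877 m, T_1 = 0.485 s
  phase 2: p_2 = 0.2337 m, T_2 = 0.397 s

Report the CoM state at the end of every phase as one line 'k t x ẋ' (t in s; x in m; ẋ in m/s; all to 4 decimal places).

1 0.4850 -0.2262 -0.4896
2 0.8820 -0.8331 -2.9187

phase 1: p=-0.0877, T=0.485, ωT=1.449714, cosh=2.248265, sinh=2.013628; start (x,ẋ)=(-0.069200, -0.267300) → end (x,ẋ)=(-0.226176, -0.489611)
phase 2: p=0.2337, T=0.397, ωT=1.186673, cosh=1.790699, sinh=1.485464; start (x,ẋ)=(-0.226176, -0.489611) → end (x,ẋ)=(-0.833116, -2.918685)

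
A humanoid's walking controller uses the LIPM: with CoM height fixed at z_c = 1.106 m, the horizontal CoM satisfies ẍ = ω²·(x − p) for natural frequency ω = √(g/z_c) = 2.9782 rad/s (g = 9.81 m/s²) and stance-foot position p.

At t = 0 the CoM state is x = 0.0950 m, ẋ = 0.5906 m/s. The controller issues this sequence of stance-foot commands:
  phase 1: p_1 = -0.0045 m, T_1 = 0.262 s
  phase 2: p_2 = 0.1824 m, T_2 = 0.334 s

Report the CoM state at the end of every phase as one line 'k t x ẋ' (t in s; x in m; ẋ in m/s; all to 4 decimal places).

phase 1: p=-0.0045, T=0.262, ωT=0.780288, cosh=1.320188, sinh=0.861914; start (x,ẋ)=(0.095000, 0.590600) → end (x,ẋ)=(0.297783, 1.035115)
phase 2: p=0.1824, T=0.334, ωT=0.994719, cosh=1.536896, sinh=1.167068; start (x,ẋ)=(0.297783, 1.035115) → end (x,ẋ)=(0.765362, 1.991906)

1 0.2620 0.2978 1.0351
2 0.5960 0.7654 1.9919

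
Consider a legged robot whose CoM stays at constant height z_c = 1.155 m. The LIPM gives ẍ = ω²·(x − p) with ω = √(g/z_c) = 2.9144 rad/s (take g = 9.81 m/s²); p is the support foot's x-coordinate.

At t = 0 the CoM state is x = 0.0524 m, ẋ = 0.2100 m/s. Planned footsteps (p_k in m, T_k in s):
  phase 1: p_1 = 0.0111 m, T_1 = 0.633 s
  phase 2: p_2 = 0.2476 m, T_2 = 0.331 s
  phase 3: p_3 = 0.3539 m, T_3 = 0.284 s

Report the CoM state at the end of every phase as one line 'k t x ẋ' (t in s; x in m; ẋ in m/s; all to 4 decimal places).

1 0.6330 0.3673 1.0522
2 0.9640 0.8323 1.9720
3 1.2480 1.6319 3.9772

phase 1: p=0.0111, T=0.633, ωT=1.844815, cosh=3.242492, sinh=3.084438; start (x,ẋ)=(0.052400, 0.210000) → end (x,ẋ)=(0.367267, 1.052181)
phase 2: p=0.2476, T=0.331, ωT=0.964666, cosh=1.502511, sinh=1.121401; start (x,ẋ)=(0.367267, 1.052181) → end (x,ẋ)=(0.832259, 1.972011)
phase 3: p=0.3539, T=0.284, ωT=0.827690, cosh=1.362542, sinh=0.925484; start (x,ẋ)=(0.832259, 1.972011) → end (x,ẋ)=(1.631907, 3.977193)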